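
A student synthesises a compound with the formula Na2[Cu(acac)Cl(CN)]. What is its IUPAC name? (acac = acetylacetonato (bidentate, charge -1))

sodium (acetylacetonato)chlorocyanocuprate(I)

The 2 sodium counter-ions carry a total charge of +2, so each complex ion is 2−.
Ligand charges: 1×acetylacetonato (-1 each), 1×chloro (-1 each), 1×cyano (-1 each); total -3. So Cu + (-3) = 2−, giving Cu = +1.
Ligands are named alphabetically: acetylacetonato before chloro before cyano.
The complex ion is anionic, so copper takes the -ate form cuprate(I).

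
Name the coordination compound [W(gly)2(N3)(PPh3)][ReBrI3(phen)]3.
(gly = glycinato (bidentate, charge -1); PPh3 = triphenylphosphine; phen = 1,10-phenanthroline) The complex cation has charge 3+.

azidobis(glycinato)(triphenylphosphine)tungsten(VI) bromotriiodo(1,10-phenanthroline)rhenate(III)

Both ions are complex: the cation is named first with the plain metal name, the anion second with the -ate form; each ion's ligands are alphabetised independently.
The complex cation is given as 3+; its ligand charges sum to -3, so W = +6.
With 3 anions per cation, each anion must be 3/3 = 1−.
Anion: ligand charges sum to -4; for the ion to be 1−, Re = +3.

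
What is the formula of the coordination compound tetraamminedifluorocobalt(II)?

[CoF2(NH3)4]

Ligands: 4 ammine (NH3, neutral), 2 fluoro (F, -1). Ligand charge sum = -2.
With Co in oxidation state +2, the complex ion is [Co...].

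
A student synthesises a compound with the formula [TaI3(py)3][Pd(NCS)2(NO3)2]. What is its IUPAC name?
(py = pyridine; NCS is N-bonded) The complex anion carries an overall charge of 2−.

triiodotris(pyridine)tantalum(V) diisothiocyanatodinitratopalladate(II)

Both ions are complex: the cation is named first with the plain metal name, the anion second with the -ate form; each ion's ligands are alphabetised independently.
The complex anion is given as 2−; its ligand charges sum to -4, so Pd = +2.
A 1:1 salt means the cation carries the equal and opposite charge, 2+.
Cation: ligand charges sum to -3; for the ion to be 2+, Ta = +5.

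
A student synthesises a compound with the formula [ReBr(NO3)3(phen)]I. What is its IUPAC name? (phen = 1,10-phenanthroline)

The 1 iodide counter-ion carries a total charge of -1, so each complex ion is 1+.
Ligand charges: 1×1,10-phenanthroline (neutral), 1×bromo (-1 each), 3×nitrato (-1 each); total -4. So Re + (-4) = 1+, giving Re = +5.
Ligands are named alphabetically: bromo before nitrato before phenanthroline.

bromotrinitrato(1,10-phenanthroline)rhenium(V) iodide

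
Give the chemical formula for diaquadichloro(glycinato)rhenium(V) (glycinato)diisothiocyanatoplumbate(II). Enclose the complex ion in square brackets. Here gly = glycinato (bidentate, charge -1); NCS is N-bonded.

[ReCl2(gly)(H2O)2][Pb(gly)(NCS)2]2

Cation [Re…]: ligand charges -3, Re(V) ⇒ ion charge 2+.
Anion [Pb…]: ligand charges -3, Pb(II) ⇒ ion charge 1−.
One 2+ cation requires 2 of the 1− anion.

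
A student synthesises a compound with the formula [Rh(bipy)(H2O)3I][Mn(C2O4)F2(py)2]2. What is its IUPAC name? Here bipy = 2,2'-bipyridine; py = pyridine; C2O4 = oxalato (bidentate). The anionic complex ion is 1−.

triaqua(2,2'-bipyridine)iodorhodium(III) difluorooxalatobis(pyridine)manganate(III)

The complex anion is given as 1−; its ligand charges sum to -4, so Mn = +3.
With 2 anions per cation, the cation must be 2×1 = 2+.
Cation: ligand charges sum to -1; for the ion to be 2+, Rh = +3.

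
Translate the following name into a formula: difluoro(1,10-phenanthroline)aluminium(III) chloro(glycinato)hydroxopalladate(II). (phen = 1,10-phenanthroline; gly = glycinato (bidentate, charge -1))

Cation [Al…]: ligand charges -2, Al(III) ⇒ ion charge 1+.
Anion [Pd…]: ligand charges -3, Pd(II) ⇒ ion charge 1−.

[AlF2(phen)][PdCl(gly)(OH)]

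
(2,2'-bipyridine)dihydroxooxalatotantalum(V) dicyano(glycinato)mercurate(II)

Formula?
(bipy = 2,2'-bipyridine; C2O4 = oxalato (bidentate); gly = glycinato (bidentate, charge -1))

[Ta(bipy)(C2O4)(OH)2][Hg(CN)2(gly)]

Cation [Ta…]: ligand charges -4, Ta(V) ⇒ ion charge 1+.
Anion [Hg…]: ligand charges -3, Hg(II) ⇒ ion charge 1−.
One 1+ cation balances one 1− anion.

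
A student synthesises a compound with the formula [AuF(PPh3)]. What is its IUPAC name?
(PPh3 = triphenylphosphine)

There is no counter-ion, so the complex is neutral overall.
Ligand charges: 1×fluoro (-1 each), 1×triphenylphosphine (neutral); total -1. So Au + (-1) = 0, giving Au = +1.
Ligands are named alphabetically: fluoro before triphenylphosphine.

fluoro(triphenylphosphine)gold(I)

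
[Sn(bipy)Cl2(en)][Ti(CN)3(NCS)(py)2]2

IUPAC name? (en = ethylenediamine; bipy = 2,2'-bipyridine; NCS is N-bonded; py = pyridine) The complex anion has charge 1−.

(2,2'-bipyridine)dichloro(ethylenediamine)tin(IV) tricyanoisothiocyanatobis(pyridine)titanate(III)

The complex anion is given as 1−; its ligand charges sum to -4, so Ti = +3.
With 2 anions per cation, the cation must be 2×1 = 2+.
Cation: ligand charges sum to -2; for the ion to be 2+, Sn = +4.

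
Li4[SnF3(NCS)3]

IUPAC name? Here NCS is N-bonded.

The 4 lithium counter-ions carry a total charge of +4, so each complex ion is 4−.
Ligand charges: 3×fluoro (-1 each), 3×isothiocyanato (-1 each); total -6. So Sn + (-6) = 4−, giving Sn = +2.
The complex ion is anionic, so tin takes the -ate form stannate(II).

lithium trifluorotriisothiocyanatostannate(II)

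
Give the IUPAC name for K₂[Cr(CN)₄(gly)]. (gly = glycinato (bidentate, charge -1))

potassium tetracyano(glycinato)chromate(III)

The 2 potassium counter-ions carry a total charge of +2, so each complex ion is 2−.
Ligand charges: 4×cyano (-1 each), 1×glycinato (-1 each); total -5. So Cr + (-5) = 2−, giving Cr = +3.
Ligands are named alphabetically: cyano before glycinato.
The complex ion is anionic, so chromium takes the -ate form chromate(III).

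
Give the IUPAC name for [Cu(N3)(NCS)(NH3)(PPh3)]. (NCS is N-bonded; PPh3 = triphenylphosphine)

There is no counter-ion, so the complex is neutral overall.
Ligand charges: 1×azido (-1 each), 1×ammine (neutral), 1×isothiocyanato (-1 each), 1×triphenylphosphine (neutral); total -2. So Cu + (-2) = 0, giving Cu = +2.
Ligands are named alphabetically: ammine before azido before isothiocyanato before triphenylphosphine.

ammineazidoisothiocyanato(triphenylphosphine)copper(II)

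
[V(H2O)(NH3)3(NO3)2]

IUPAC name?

triammineaquadinitratovanadium(II)

There is no counter-ion, so the complex is neutral overall.
Ligand charges: 1×aqua (neutral), 3×ammine (neutral), 2×nitrato (-1 each); total -2. So V + (-2) = 0, giving V = +2.
Ligands are named alphabetically: ammine before aqua before nitrato.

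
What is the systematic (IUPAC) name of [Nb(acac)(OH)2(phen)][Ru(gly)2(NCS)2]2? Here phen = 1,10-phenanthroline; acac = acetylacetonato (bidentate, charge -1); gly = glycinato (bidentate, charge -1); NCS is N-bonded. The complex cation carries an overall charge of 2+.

Both ions are complex: the cation is named first with the plain metal name, the anion second with the -ate form; each ion's ligands are alphabetised independently.
The complex cation is given as 2+; its ligand charges sum to -3, so Nb = +5.
With 2 anions per cation, each anion must be 2/2 = 1−.
Anion: ligand charges sum to -4; for the ion to be 1−, Ru = +3.

(acetylacetonato)dihydroxo(1,10-phenanthroline)niobium(V) bis(glycinato)diisothiocyanatoruthenate(III)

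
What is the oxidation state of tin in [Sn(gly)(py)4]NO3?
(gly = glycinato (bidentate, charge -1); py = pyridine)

+2

1 nitrate outside the brackets (-1 each) → the complex ion is 1+.
Ligand charges: 1×gly = -1; 4×py neutral; sum -1.
Sn + (-1) = 1+ ⇒ Sn is +2.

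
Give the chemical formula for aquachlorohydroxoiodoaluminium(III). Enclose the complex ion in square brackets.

Ligands: 1 chloro (Cl, -1), 1 hydroxo (OH, -1), 1 iodo (I, -1), 1 aqua (H2O, neutral). Ligand charge sum = -3.
With Al in oxidation state +3, the complex ion is [Al...].

[AlCl(H2O)I(OH)]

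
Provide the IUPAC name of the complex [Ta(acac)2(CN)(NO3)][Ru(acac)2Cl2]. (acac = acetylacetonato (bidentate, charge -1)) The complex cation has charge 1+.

Both ions are complex: the cation is named first with the plain metal name, the anion second with the -ate form; each ion's ligands are alphabetised independently.
The complex cation is given as 1+; its ligand charges sum to -4, so Ta = +5.
A 1:1 salt means the anion carries the equal and opposite charge, 1−.
Anion: ligand charges sum to -4; for the ion to be 1−, Ru = +3.

bis(acetylacetonato)cyanonitratotantalum(V) bis(acetylacetonato)dichlororuthenate(III)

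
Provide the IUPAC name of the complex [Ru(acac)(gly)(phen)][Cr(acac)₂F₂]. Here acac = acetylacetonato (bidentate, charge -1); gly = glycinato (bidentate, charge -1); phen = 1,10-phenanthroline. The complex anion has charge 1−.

(acetylacetonato)(glycinato)(1,10-phenanthroline)ruthenium(III) bis(acetylacetonato)difluorochromate(III)

The complex anion is given as 1−; its ligand charges sum to -4, so Cr = +3.
A 1:1 salt means the cation carries the equal and opposite charge, 1+.
Cation: ligand charges sum to -2; for the ion to be 1+, Ru = +3.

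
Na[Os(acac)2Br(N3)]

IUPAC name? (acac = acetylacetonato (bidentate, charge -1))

The 1 sodium counter-ion carries a total charge of +1, so each complex ion is 1−.
Ligand charges: 1×bromo (-1 each), 1×azido (-1 each), 2×acetylacetonato (-1 each); total -4. So Os + (-4) = 1−, giving Os = +3.
Ligands are named alphabetically: acetylacetonato before azido before bromo.
The complex ion is anionic, so osmium takes the -ate form osmate(III).

sodium bis(acetylacetonato)azidobromoosmate(III)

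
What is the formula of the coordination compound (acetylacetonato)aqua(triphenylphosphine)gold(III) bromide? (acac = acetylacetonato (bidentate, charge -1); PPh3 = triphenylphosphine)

Ligands: 1 aqua (H2O, neutral), 1 acetylacetonato (acac, -1), 1 triphenylphosphine (PPh3, neutral). Ligand charge sum = -1.
With Au in oxidation state +3, the complex ion is [Au...]^2+.
Charge balance with bromide (-1) requires 1 complex ion per 2 bromide.

[Au(acac)(H2O)(PPh3)]Br2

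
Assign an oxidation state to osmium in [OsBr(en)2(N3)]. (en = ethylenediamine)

No counter-ion: the bracketed complex is neutral.
Ligand charges: 2×en neutral; 1×N3 = -1; 1×Br = -1; sum -2.
Os + (-2) = 0 ⇒ Os is +2.

+2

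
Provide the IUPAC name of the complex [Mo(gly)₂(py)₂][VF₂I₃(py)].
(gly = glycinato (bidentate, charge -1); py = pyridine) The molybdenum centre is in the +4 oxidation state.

Both ions are complex: the cation is named first with the plain metal name, the anion second with the -ate form; each ion's ligands are alphabetised independently.
Mo is given as +4; the cation's ligand charges sum to -2, so the complex cation is 2+.
A 1:1 salt means the anion carries the equal and opposite charge, 2−.
Anion: ligand charges sum to -5; for the ion to be 2−, V = +3.

bis(glycinato)bis(pyridine)molybdenum(IV) difluorotriiodo(pyridine)vanadate(III)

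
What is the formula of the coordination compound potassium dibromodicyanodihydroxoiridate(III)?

K3[IrBr2(CN)2(OH)2]

Ligands: 2 cyano (CN, -1), 2 bromo (Br, -1), 2 hydroxo (OH, -1). Ligand charge sum = -6.
Charge balance with potassium (+1) requires 1 complex ion per 3 potassium.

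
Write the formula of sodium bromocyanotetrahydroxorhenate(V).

Na[ReBr(CN)(OH)4]

Ligands: 1 cyano (CN, -1), 1 bromo (Br, -1), 4 hydroxo (OH, -1). Ligand charge sum = -6.
Charge balance with sodium (+1) requires 1 complex ion per 1 sodium.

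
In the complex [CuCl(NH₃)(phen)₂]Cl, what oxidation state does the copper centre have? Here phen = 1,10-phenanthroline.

+2

1 chloride outside the brackets (-1 each) → the complex ion is 1+.
Ligand charges: 1×Cl = -1; 1×NH3 neutral; 2×phen neutral; sum -1.
Cu + (-1) = 1+ ⇒ Cu is +2.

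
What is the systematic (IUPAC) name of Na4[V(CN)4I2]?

sodium tetracyanodiiodovanadate(II)

The 4 sodium counter-ions carry a total charge of +4, so each complex ion is 4−.
Ligand charges: 2×iodo (-1 each), 4×cyano (-1 each); total -6. So V + (-6) = 4−, giving V = +2.
Ligands are named alphabetically: cyano before iodo.
The complex ion is anionic, so vanadium takes the -ate form vanadate(II).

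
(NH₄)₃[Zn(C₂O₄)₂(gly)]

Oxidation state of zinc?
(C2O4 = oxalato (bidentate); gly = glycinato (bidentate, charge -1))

3 ammonium outside the brackets (+1 each) → the complex ion is 3−.
Ligand charges: 2×C2O4 = -4; 1×gly = -1; sum -5.
Zn + (-5) = 3− ⇒ Zn is +2.

+2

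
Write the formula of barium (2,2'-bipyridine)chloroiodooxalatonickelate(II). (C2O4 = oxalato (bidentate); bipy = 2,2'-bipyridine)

Ligands: 1 oxalato (C2O4, -2), 1 chloro (Cl, -1), 1 iodo (I, -1), 1 2,2'-bipyridine (bipy, neutral). Ligand charge sum = -4.
With Ni in oxidation state +2, the complex ion is [Ni...]^2−.
Charge balance with barium (+2) requires 1 complex ion per 1 barium.

Ba[Ni(bipy)(C2O4)ClI]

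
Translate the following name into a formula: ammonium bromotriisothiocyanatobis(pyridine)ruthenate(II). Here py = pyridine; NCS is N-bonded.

(NH4)2[RuBr(NCS)3(py)2]

Ligands: 1 bromo (Br, -1), 2 pyridine (py, neutral), 3 isothiocyanato (NCS, -1). Ligand charge sum = -4.
With Ru in oxidation state +2, the complex ion is [Ru...]^2−.
Charge balance with ammonium (+1) requires 1 complex ion per 2 ammonium.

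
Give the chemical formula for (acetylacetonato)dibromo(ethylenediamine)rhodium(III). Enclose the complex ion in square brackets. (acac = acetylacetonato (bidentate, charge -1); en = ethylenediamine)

[Rh(acac)Br2(en)]

Ligands: 1 acetylacetonato (acac, -1), 2 bromo (Br, -1), 1 ethylenediamine (en, neutral). Ligand charge sum = -3.
With Rh in oxidation state +3, the complex ion is [Rh...].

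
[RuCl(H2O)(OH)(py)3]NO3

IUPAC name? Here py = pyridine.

The 1 nitrate counter-ion carries a total charge of -1, so each complex ion is 1+.
Ligand charges: 1×chloro (-1 each), 1×aqua (neutral), 1×hydroxo (-1 each), 3×pyridine (neutral); total -2. So Ru + (-2) = 1+, giving Ru = +3.
Ligands are named alphabetically: aqua before chloro before hydroxo before pyridine.

aquachlorohydroxotris(pyridine)ruthenium(III) nitrate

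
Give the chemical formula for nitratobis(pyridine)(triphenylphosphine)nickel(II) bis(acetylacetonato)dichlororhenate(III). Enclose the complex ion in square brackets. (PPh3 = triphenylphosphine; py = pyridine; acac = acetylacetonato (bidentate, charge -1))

[Ni(NO3)(PPh3)(py)2][Re(acac)2Cl2]

Cation [Ni…]: ligand charges -1, Ni(II) ⇒ ion charge 1+.
Anion [Re…]: ligand charges -4, Re(III) ⇒ ion charge 1−.
One 1+ cation balances one 1− anion.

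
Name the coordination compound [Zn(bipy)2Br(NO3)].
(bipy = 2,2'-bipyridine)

bis(2,2'-bipyridine)bromonitratozinc(II)

There is no counter-ion, so the complex is neutral overall.
Ligand charges: 1×nitrato (-1 each), 1×bromo (-1 each), 2×2,2'-bipyridine (neutral); total -2. So Zn + (-2) = 0, giving Zn = +2.
Ligands are named alphabetically: bipyridine before bromo before nitrato.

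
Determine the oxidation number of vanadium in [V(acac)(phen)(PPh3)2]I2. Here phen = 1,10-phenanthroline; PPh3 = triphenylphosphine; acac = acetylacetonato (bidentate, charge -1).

+3

2 iodide outside the brackets (-1 each) → the complex ion is 2+.
Ligand charges: 1×phen neutral; 2×PPh3 neutral; 1×acac = -1; sum -1.
V + (-1) = 2+ ⇒ V is +3.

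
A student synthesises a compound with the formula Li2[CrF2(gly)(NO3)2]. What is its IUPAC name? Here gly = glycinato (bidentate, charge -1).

The 2 lithium counter-ions carry a total charge of +2, so each complex ion is 2−.
Ligand charges: 2×nitrato (-1 each), 2×fluoro (-1 each), 1×glycinato (-1 each); total -5. So Cr + (-5) = 2−, giving Cr = +3.
The complex ion is anionic, so chromium takes the -ate form chromate(III).

lithium difluoro(glycinato)dinitratochromate(III)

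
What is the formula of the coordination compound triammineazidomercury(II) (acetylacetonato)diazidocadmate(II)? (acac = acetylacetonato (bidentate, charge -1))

Cation [Hg…]: ligand charges -1, Hg(II) ⇒ ion charge 1+.
Anion [Cd…]: ligand charges -3, Cd(II) ⇒ ion charge 1−.
One 1+ cation balances one 1− anion.

[Hg(N3)(NH3)3][Cd(acac)(N3)2]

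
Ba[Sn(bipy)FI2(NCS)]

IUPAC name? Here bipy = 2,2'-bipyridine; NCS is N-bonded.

The 1 barium counter-ion carries a total charge of +2, so each complex ion is 2−.
Ligand charges: 1×fluoro (-1 each), 1×2,2'-bipyridine (neutral), 2×iodo (-1 each), 1×isothiocyanato (-1 each); total -4. So Sn + (-4) = 2−, giving Sn = +2.
Ligands are named alphabetically: bipyridine before fluoro before iodo before isothiocyanato.
The complex ion is anionic, so tin takes the -ate form stannate(II).

barium (2,2'-bipyridine)fluorodiiodoisothiocyanatostannate(II)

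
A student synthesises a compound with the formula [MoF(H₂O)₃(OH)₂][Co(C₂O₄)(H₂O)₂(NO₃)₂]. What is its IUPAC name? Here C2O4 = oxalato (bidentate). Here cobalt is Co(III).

Co is given as +3; the anion's ligand charges sum to -4, so the complex anion is 1−.
A 1:1 salt means the cation carries the equal and opposite charge, 1+.
Cation: ligand charges sum to -3; for the ion to be 1+, Mo = +4.

triaquafluorodihydroxomolybdenum(IV) diaquadinitratooxalatocobaltate(III)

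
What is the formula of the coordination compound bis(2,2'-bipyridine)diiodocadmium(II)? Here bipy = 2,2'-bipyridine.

[Cd(bipy)2I2]

Ligands: 2 iodo (I, -1), 2 2,2'-bipyridine (bipy, neutral). Ligand charge sum = -2.
With Cd in oxidation state +2, the complex ion is [Cd...].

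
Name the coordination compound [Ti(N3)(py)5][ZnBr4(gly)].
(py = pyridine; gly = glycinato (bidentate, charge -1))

Zinc is always +2 in its complexes; the anion's ligand charges sum to -5, so the complex anion is 3−.
A 1:1 salt means the cation carries the equal and opposite charge, 3+.
Cation: ligand charges sum to -1; for the ion to be 3+, Ti = +4.

azidopentakis(pyridine)titanium(IV) tetrabromo(glycinato)zincate(II)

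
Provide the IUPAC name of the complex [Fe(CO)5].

pentacarbonyliron(0)

There is no counter-ion, so the complex is neutral overall.
Ligand charges: 5×carbonyl (neutral); total 0. So Fe + (0) = 0, giving Fe = 0.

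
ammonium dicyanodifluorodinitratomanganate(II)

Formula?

(NH4)4[Mn(CN)2F2(NO3)2]

Ligands: 2 cyano (CN, -1), 2 nitrato (NO3, -1), 2 fluoro (F, -1). Ligand charge sum = -6.
With Mn in oxidation state +2, the complex ion is [Mn...]^4−.
Charge balance with ammonium (+1) requires 1 complex ion per 4 ammonium.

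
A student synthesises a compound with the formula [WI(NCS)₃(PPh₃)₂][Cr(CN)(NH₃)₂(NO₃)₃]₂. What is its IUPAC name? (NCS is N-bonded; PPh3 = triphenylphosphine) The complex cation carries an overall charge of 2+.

iodotriisothiocyanatobis(triphenylphosphine)tungsten(VI) diamminecyanotrinitratochromate(III)

Both ions are complex: the cation is named first with the plain metal name, the anion second with the -ate form; each ion's ligands are alphabetised independently.
The complex cation is given as 2+; its ligand charges sum to -4, so W = +6.
With 2 anions per cation, each anion must be 2/2 = 1−.
Anion: ligand charges sum to -4; for the ion to be 1−, Cr = +3.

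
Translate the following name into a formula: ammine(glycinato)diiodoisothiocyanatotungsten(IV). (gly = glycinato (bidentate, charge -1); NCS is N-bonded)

[W(gly)I2(NCS)(NH3)]

Ligands: 1 ammine (NH3, neutral), 2 iodo (I, -1), 1 glycinato (gly, -1), 1 isothiocyanato (NCS, -1). Ligand charge sum = -4.
With W in oxidation state +4, the complex ion is [W...].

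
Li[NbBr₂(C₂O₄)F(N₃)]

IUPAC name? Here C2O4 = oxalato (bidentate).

lithium azidodibromofluorooxalatoniobate(V)

The 1 lithium counter-ion carries a total charge of +1, so each complex ion is 1−.
Ligand charges: 2×bromo (-1 each), 1×oxalato (-2 each), 1×azido (-1 each), 1×fluoro (-1 each); total -6. So Nb + (-6) = 1−, giving Nb = +5.
Ligands are named alphabetically: azido before bromo before fluoro before oxalato.
The complex ion is anionic, so niobium takes the -ate form niobate(V).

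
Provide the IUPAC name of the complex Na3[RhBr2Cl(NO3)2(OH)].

sodium dibromochlorohydroxodinitratorhodate(III)

The 3 sodium counter-ions carry a total charge of +3, so each complex ion is 3−.
Ligand charges: 1×hydroxo (-1 each), 2×bromo (-1 each), 1×chloro (-1 each), 2×nitrato (-1 each); total -6. So Rh + (-6) = 3−, giving Rh = +3.
Ligands are named alphabetically: bromo before chloro before hydroxo before nitrato.
The complex ion is anionic, so rhodium takes the -ate form rhodate(III).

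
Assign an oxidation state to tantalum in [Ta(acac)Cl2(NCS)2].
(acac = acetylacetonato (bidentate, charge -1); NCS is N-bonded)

No counter-ion: the bracketed complex is neutral.
Ligand charges: 1×acac = -1; 2×Cl = -2; 2×NCS = -2; sum -5.
Ta + (-5) = 0 ⇒ Ta is +5.

+5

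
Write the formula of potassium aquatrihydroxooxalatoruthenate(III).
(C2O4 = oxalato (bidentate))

Ligands: 1 aqua (H2O, neutral), 1 oxalato (C2O4, -2), 3 hydroxo (OH, -1). Ligand charge sum = -5.
Charge balance with potassium (+1) requires 1 complex ion per 2 potassium.

K2[Ru(C2O4)(H2O)(OH)3]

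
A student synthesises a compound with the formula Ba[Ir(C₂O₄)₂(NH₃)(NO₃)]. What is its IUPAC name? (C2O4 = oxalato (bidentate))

The 1 barium counter-ion carries a total charge of +2, so each complex ion is 2−.
Ligand charges: 2×oxalato (-2 each), 1×nitrato (-1 each), 1×ammine (neutral); total -5. So Ir + (-5) = 2−, giving Ir = +3.
Ligands are named alphabetically: ammine before nitrato before oxalato.
The complex ion is anionic, so iridium takes the -ate form iridate(III).

barium amminenitratodioxalatoiridate(III)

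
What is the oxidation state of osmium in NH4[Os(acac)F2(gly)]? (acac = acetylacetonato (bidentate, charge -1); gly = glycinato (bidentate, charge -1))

+3

1 ammonium outside the brackets (+1 each) → the complex ion is 1−.
Ligand charges: 1×acac = -1; 1×gly = -1; 2×F = -2; sum -4.
Os + (-4) = 1− ⇒ Os is +3.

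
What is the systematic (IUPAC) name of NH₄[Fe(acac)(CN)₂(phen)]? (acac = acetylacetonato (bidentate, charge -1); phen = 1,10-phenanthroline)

ammonium (acetylacetonato)dicyano(1,10-phenanthroline)ferrate(II)

The 1 ammonium counter-ion carries a total charge of +1, so each complex ion is 1−.
Ligand charges: 2×cyano (-1 each), 1×acetylacetonato (-1 each), 1×1,10-phenanthroline (neutral); total -3. So Fe + (-3) = 1−, giving Fe = +2.
The complex ion is anionic, so iron takes the -ate form ferrate(II).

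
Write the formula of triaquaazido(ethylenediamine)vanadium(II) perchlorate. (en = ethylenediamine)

[V(en)(H2O)3(N3)]ClO4

Ligands: 3 aqua (H2O, neutral), 1 azido (N3, -1), 1 ethylenediamine (en, neutral). Ligand charge sum = -1.
With V in oxidation state +2, the complex ion is [V...]^1+.
Charge balance with perchlorate (-1) requires 1 complex ion per 1 perchlorate.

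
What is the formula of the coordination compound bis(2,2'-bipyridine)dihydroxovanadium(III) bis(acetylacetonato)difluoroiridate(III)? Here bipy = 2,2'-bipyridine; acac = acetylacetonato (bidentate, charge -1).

[V(bipy)2(OH)2][Ir(acac)2F2]

Cation [V…]: ligand charges -2, V(III) ⇒ ion charge 1+.
Anion [Ir…]: ligand charges -4, Ir(III) ⇒ ion charge 1−.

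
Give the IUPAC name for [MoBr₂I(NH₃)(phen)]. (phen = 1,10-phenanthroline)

There is no counter-ion, so the complex is neutral overall.
Ligand charges: 1×iodo (-1 each), 1×ammine (neutral), 2×bromo (-1 each), 1×1,10-phenanthroline (neutral); total -3. So Mo + (-3) = 0, giving Mo = +3.
Ligands are named alphabetically: ammine before bromo before iodo before phenanthroline.

amminedibromoiodo(1,10-phenanthroline)molybdenum(III)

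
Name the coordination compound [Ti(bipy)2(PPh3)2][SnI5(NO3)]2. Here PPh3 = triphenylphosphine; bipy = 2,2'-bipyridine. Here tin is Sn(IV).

Sn is given as +4; the anion's ligand charges sum to -6, so the complex anion is 2−.
With 2 anions per cation, the cation must be 2×2 = 4+.
Cation: ligand charges sum to 0; for the ion to be 4+, Ti = +4.

bis(2,2'-bipyridine)bis(triphenylphosphine)titanium(IV) pentaiodonitratostannate(IV)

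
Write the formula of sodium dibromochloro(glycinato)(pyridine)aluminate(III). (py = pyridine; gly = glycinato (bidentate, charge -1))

Ligands: 1 pyridine (py, neutral), 1 glycinato (gly, -1), 2 bromo (Br, -1), 1 chloro (Cl, -1). Ligand charge sum = -4.
Charge balance with sodium (+1) requires 1 complex ion per 1 sodium.

Na[AlBr2Cl(gly)(py)]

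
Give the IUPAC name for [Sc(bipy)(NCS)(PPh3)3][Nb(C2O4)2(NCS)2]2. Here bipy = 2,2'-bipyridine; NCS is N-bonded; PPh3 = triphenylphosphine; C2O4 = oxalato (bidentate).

Both ions are complex: the cation is named first with the plain metal name, the anion second with the -ate form; each ion's ligands are alphabetised independently.
Scandium is always +3 in its complexes; the cation's ligand charges sum to -1, so the complex cation is 2+.
With 2 anions per cation, each anion must be 2/2 = 1−.
Anion: ligand charges sum to -6; for the ion to be 1−, Nb = +5.

(2,2'-bipyridine)isothiocyanatotris(triphenylphosphine)scandium(III) diisothiocyanatodioxalatoniobate(V)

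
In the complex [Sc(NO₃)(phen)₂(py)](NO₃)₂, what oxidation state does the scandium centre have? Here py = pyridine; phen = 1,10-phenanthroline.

2 nitrate outside the brackets (-1 each) → the complex ion is 2+.
Ligand charges: 1×py neutral; 1×NO3 = -1; 2×phen neutral; sum -1.
Sc + (-1) = 2+ ⇒ Sc is +3.

+3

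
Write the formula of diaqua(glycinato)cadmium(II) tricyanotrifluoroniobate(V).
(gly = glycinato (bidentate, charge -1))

Cation [Cd…]: ligand charges -1, Cd(II) ⇒ ion charge 1+.
Anion [Nb…]: ligand charges -6, Nb(V) ⇒ ion charge 1−.

[Cd(gly)(H2O)2][Nb(CN)3F3]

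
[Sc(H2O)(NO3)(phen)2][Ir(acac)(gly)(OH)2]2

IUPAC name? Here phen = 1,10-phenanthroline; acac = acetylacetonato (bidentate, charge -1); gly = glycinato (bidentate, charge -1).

Both ions are complex: the cation is named first with the plain metal name, the anion second with the -ate form; each ion's ligands are alphabetised independently.
Scandium is always +3 in its complexes; the cation's ligand charges sum to -1, so the complex cation is 2+.
With 2 anions per cation, each anion must be 2/2 = 1−.
Anion: ligand charges sum to -4; for the ion to be 1−, Ir = +3.

aquanitratobis(1,10-phenanthroline)scandium(III) (acetylacetonato)(glycinato)dihydroxoiridate(III)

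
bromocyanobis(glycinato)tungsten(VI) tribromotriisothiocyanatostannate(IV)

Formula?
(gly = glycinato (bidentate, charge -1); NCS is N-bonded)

[WBr(CN)(gly)2][SnBr3(NCS)3]

Cation [W…]: ligand charges -4, W(VI) ⇒ ion charge 2+.
Anion [Sn…]: ligand charges -6, Sn(IV) ⇒ ion charge 2−.
One 2+ cation balances one 2− anion.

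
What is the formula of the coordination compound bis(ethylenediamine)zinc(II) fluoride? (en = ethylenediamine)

Ligands: 2 ethylenediamine (en, neutral). Ligand charge sum = 0.
Charge balance with fluoride (-1) requires 1 complex ion per 2 fluoride.

[Zn(en)2]F2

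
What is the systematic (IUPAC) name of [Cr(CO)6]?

There is no counter-ion, so the complex is neutral overall.
Ligand charges: 6×carbonyl (neutral); total 0. So Cr + (0) = 0, giving Cr = 0.

hexacarbonylchromium(0)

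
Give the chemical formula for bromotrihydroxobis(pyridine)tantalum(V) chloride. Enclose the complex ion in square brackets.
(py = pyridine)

Ligands: 1 bromo (Br, -1), 2 pyridine (py, neutral), 3 hydroxo (OH, -1). Ligand charge sum = -4.
Charge balance with chloride (-1) requires 1 complex ion per 1 chloride.

[TaBr(OH)3(py)2]Cl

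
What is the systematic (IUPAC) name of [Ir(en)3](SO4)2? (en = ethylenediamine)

tris(ethylenediamine)iridium(IV) sulfate

The 2 sulfate counter-ions carry a total charge of -4, so each complex ion is 4+.
Ligand charges: 3×ethylenediamine (neutral); total 0. So Ir + (0) = 4+, giving Ir = +4.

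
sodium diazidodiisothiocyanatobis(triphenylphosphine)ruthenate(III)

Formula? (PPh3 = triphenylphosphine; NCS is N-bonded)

Ligands: 2 azido (N3, -1), 2 triphenylphosphine (PPh3, neutral), 2 isothiocyanato (NCS, -1). Ligand charge sum = -4.
Charge balance with sodium (+1) requires 1 complex ion per 1 sodium.

Na[Ru(N3)2(NCS)2(PPh3)2]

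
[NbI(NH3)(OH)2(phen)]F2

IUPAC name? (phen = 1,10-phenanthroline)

amminedihydroxoiodo(1,10-phenanthroline)niobium(V) fluoride

The 2 fluoride counter-ions carry a total charge of -2, so each complex ion is 2+.
Ligand charges: 2×hydroxo (-1 each), 1×1,10-phenanthroline (neutral), 1×ammine (neutral), 1×iodo (-1 each); total -3. So Nb + (-3) = 2+, giving Nb = +5.
Ligands are named alphabetically: ammine before hydroxo before iodo before phenanthroline.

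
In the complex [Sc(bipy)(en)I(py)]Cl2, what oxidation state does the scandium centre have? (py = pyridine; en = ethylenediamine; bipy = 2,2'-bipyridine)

2 chloride outside the brackets (-1 each) → the complex ion is 2+.
Ligand charges: 1×py neutral; 1×I = -1; 1×en neutral; 1×bipy neutral; sum -1.
Sc + (-1) = 2+ ⇒ Sc is +3.

+3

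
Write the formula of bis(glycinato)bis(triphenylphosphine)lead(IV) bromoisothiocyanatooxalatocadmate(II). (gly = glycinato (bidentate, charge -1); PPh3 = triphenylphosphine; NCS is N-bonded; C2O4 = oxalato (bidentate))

[Pb(gly)2(PPh3)2][CdBr(C2O4)(NCS)]

Cation [Pb…]: ligand charges -2, Pb(IV) ⇒ ion charge 2+.
Anion [Cd…]: ligand charges -4, Cd(II) ⇒ ion charge 2−.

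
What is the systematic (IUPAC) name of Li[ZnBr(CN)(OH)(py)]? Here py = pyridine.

The 1 lithium counter-ion carries a total charge of +1, so each complex ion is 1−.
Ligand charges: 1×bromo (-1 each), 1×pyridine (neutral), 1×cyano (-1 each), 1×hydroxo (-1 each); total -3. So Zn + (-3) = 1−, giving Zn = +2.
The complex ion is anionic, so zinc takes the -ate form zincate(II).

lithium bromocyanohydroxo(pyridine)zincate(II)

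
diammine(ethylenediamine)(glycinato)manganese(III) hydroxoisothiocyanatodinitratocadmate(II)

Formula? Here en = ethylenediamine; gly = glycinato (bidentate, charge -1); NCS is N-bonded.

Cation [Mn…]: ligand charges -1, Mn(III) ⇒ ion charge 2+.
Anion [Cd…]: ligand charges -4, Cd(II) ⇒ ion charge 2−.

[Mn(en)(gly)(NH3)2][Cd(NCS)(NO3)2(OH)]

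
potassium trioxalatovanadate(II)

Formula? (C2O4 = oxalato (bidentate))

K4[V(C2O4)3]

Ligands: 3 oxalato (C2O4, -2). Ligand charge sum = -6.
With V in oxidation state +2, the complex ion is [V...]^4−.
Charge balance with potassium (+1) requires 1 complex ion per 4 potassium.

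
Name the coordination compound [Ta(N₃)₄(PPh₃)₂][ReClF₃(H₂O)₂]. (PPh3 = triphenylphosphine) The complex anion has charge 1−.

Both ions are complex: the cation is named first with the plain metal name, the anion second with the -ate form; each ion's ligands are alphabetised independently.
The complex anion is given as 1−; its ligand charges sum to -4, so Re = +3.
A 1:1 salt means the cation carries the equal and opposite charge, 1+.
Cation: ligand charges sum to -4; for the ion to be 1+, Ta = +5.

tetraazidobis(triphenylphosphine)tantalum(V) diaquachlorotrifluororhenate(III)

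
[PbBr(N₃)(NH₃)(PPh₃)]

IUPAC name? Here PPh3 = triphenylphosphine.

There is no counter-ion, so the complex is neutral overall.
Ligand charges: 1×bromo (-1 each), 1×azido (-1 each), 1×triphenylphosphine (neutral), 1×ammine (neutral); total -2. So Pb + (-2) = 0, giving Pb = +2.
Ligands are named alphabetically: ammine before azido before bromo before triphenylphosphine.

ammineazidobromo(triphenylphosphine)lead(II)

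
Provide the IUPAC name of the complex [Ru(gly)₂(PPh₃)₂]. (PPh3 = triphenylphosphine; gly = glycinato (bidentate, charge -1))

bis(glycinato)bis(triphenylphosphine)ruthenium(II)

There is no counter-ion, so the complex is neutral overall.
Ligand charges: 2×triphenylphosphine (neutral), 2×glycinato (-1 each); total -2. So Ru + (-2) = 0, giving Ru = +2.
Ligands are named alphabetically: glycinato before triphenylphosphine.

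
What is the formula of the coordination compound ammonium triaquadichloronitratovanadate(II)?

NH4[VCl2(H2O)3(NO3)]

Ligands: 3 aqua (H2O, neutral), 1 nitrato (NO3, -1), 2 chloro (Cl, -1). Ligand charge sum = -3.
Charge balance with ammonium (+1) requires 1 complex ion per 1 ammonium.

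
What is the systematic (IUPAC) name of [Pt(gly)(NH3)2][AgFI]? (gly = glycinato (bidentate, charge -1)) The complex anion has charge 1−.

Both ions are complex: the cation is named first with the plain metal name, the anion second with the -ate form; each ion's ligands are alphabetised independently.
The complex anion is given as 1−; its ligand charges sum to -2, so Ag = +1.
A 1:1 salt means the cation carries the equal and opposite charge, 1+.
Cation: ligand charges sum to -1; for the ion to be 1+, Pt = +2.

diammine(glycinato)platinum(II) fluoroiodoargentate(I)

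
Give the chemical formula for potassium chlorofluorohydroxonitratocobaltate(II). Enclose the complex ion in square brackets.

K2[CoClF(NO3)(OH)]

Ligands: 1 nitrato (NO3, -1), 1 fluoro (F, -1), 1 hydroxo (OH, -1), 1 chloro (Cl, -1). Ligand charge sum = -4.
With Co in oxidation state +2, the complex ion is [Co...]^2−.
Charge balance with potassium (+1) requires 1 complex ion per 2 potassium.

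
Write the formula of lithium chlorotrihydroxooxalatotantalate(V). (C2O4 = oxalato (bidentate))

Ligands: 1 chloro (Cl, -1), 3 hydroxo (OH, -1), 1 oxalato (C2O4, -2). Ligand charge sum = -6.
With Ta in oxidation state +5, the complex ion is [Ta...]^1−.
Charge balance with lithium (+1) requires 1 complex ion per 1 lithium.

Li[Ta(C2O4)Cl(OH)3]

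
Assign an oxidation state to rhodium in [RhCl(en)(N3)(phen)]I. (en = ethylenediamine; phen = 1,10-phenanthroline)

+3

1 iodide outside the brackets (-1 each) → the complex ion is 1+.
Ligand charges: 1×Cl = -1; 1×en neutral; 1×phen neutral; 1×N3 = -1; sum -2.
Rh + (-2) = 1+ ⇒ Rh is +3.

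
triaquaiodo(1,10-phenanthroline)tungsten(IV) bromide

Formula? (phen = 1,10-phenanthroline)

Ligands: 1 iodo (I, -1), 3 aqua (H2O, neutral), 1 1,10-phenanthroline (phen, neutral). Ligand charge sum = -1.
With W in oxidation state +4, the complex ion is [W...]^3+.
Charge balance with bromide (-1) requires 1 complex ion per 3 bromide.

[W(H2O)3I(phen)]Br3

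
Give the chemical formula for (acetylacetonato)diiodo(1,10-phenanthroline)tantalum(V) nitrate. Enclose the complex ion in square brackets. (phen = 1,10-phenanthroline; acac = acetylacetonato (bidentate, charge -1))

Ligands: 2 iodo (I, -1), 1 1,10-phenanthroline (phen, neutral), 1 acetylacetonato (acac, -1). Ligand charge sum = -3.
With Ta in oxidation state +5, the complex ion is [Ta...]^2+.
Charge balance with nitrate (-1) requires 1 complex ion per 2 nitrate.

[Ta(acac)I2(phen)](NO3)2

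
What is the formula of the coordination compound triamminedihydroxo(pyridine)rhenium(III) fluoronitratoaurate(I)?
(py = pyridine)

[Re(NH3)3(OH)2(py)][AuF(NO3)]

Cation [Re…]: ligand charges -2, Re(III) ⇒ ion charge 1+.
Anion [Au…]: ligand charges -2, Au(I) ⇒ ion charge 1−.
One 1+ cation balances one 1− anion.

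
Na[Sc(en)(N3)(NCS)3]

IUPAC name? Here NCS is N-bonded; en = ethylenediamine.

The 1 sodium counter-ion carries a total charge of +1, so each complex ion is 1−.
Ligand charges: 1×azido (-1 each), 3×isothiocyanato (-1 each), 1×ethylenediamine (neutral); total -4. So Sc + (-4) = 1−, giving Sc = +3.
Ligands are named alphabetically: azido before ethylenediamine before isothiocyanato.
The complex ion is anionic, so scandium takes the -ate form scandate(III).

sodium azido(ethylenediamine)triisothiocyanatoscandate(III)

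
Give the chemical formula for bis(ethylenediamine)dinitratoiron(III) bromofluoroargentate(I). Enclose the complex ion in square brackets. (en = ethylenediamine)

[Fe(en)2(NO3)2][AgBrF]

Cation [Fe…]: ligand charges -2, Fe(III) ⇒ ion charge 1+.
Anion [Ag…]: ligand charges -2, Ag(I) ⇒ ion charge 1−.
One 1+ cation balances one 1− anion.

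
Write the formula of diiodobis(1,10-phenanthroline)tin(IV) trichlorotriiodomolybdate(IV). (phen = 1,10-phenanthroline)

Cation [Sn…]: ligand charges -2, Sn(IV) ⇒ ion charge 2+.
Anion [Mo…]: ligand charges -6, Mo(IV) ⇒ ion charge 2−.
One 2+ cation balances one 2− anion.

[SnI2(phen)2][MoCl3I3]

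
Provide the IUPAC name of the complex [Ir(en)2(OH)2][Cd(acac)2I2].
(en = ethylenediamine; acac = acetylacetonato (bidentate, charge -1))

bis(ethylenediamine)dihydroxoiridium(IV) bis(acetylacetonato)diiodocadmate(II)

Cadmium is always +2 in its complexes; the anion's ligand charges sum to -4, so the complex anion is 2−.
A 1:1 salt means the cation carries the equal and opposite charge, 2+.
Cation: ligand charges sum to -2; for the ion to be 2+, Ir = +4.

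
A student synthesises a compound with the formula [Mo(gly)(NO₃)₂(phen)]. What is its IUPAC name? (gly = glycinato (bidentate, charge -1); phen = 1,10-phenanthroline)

There is no counter-ion, so the complex is neutral overall.
Ligand charges: 2×nitrato (-1 each), 1×glycinato (-1 each), 1×1,10-phenanthroline (neutral); total -3. So Mo + (-3) = 0, giving Mo = +3.
Ligands are named alphabetically: glycinato before nitrato before phenanthroline.

(glycinato)dinitrato(1,10-phenanthroline)molybdenum(III)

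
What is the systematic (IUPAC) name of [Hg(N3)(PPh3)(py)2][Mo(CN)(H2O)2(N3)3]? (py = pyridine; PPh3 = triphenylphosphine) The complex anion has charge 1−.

azidobis(pyridine)(triphenylphosphine)mercury(II) diaquatriazidocyanomolybdate(III)

Both ions are complex: the cation is named first with the plain metal name, the anion second with the -ate form; each ion's ligands are alphabetised independently.
The complex anion is given as 1−; its ligand charges sum to -4, so Mo = +3.
A 1:1 salt means the cation carries the equal and opposite charge, 1+.
Cation: ligand charges sum to -1; for the ion to be 1+, Hg = +2.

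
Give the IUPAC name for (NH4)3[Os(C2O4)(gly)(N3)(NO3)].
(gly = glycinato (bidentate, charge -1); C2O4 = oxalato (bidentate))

The 3 ammonium counter-ions carry a total charge of +3, so each complex ion is 3−.
Ligand charges: 1×nitrato (-1 each), 1×glycinato (-1 each), 1×azido (-1 each), 1×oxalato (-2 each); total -5. So Os + (-5) = 3−, giving Os = +2.
Ligands are named alphabetically: azido before glycinato before nitrato before oxalato.
The complex ion is anionic, so osmium takes the -ate form osmate(II).

ammonium azido(glycinato)nitratooxalatoosmate(II)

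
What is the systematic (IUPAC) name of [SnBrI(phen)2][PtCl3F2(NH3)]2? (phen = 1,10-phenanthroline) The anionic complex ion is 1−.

bromoiodobis(1,10-phenanthroline)tin(IV) amminetrichlorodifluoroplatinate(IV)

The complex anion is given as 1−; its ligand charges sum to -5, so Pt = +4.
With 2 anions per cation, the cation must be 2×1 = 2+.
Cation: ligand charges sum to -2; for the ion to be 2+, Sn = +4.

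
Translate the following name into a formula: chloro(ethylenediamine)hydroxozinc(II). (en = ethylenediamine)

Ligands: 1 chloro (Cl, -1), 1 ethylenediamine (en, neutral), 1 hydroxo (OH, -1). Ligand charge sum = -2.
With Zn in oxidation state +2, the complex ion is [Zn...].

[ZnCl(en)(OH)]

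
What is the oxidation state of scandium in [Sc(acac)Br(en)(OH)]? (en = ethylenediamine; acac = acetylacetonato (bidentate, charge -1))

No counter-ion: the bracketed complex is neutral.
Ligand charges: 1×en neutral; 1×Br = -1; 1×OH = -1; 1×acac = -1; sum -3.
Sc + (-3) = 0 ⇒ Sc is +3.

+3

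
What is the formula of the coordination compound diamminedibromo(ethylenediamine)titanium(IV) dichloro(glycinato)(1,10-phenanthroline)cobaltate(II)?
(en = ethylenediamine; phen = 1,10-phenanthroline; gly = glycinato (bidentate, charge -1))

[TiBr2(en)(NH3)2][CoCl2(gly)(phen)]2

Cation [Ti…]: ligand charges -2, Ti(IV) ⇒ ion charge 2+.
Anion [Co…]: ligand charges -3, Co(II) ⇒ ion charge 1−.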